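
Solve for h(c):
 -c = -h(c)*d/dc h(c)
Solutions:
 h(c) = -sqrt(C1 + c^2)
 h(c) = sqrt(C1 + c^2)


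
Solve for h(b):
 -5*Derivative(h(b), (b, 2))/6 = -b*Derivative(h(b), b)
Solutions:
 h(b) = C1 + C2*erfi(sqrt(15)*b/5)


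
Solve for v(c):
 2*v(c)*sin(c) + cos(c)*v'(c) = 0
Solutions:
 v(c) = C1*cos(c)^2


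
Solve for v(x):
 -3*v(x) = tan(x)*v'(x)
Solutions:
 v(x) = C1/sin(x)^3


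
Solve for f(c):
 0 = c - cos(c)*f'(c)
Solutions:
 f(c) = C1 + Integral(c/cos(c), c)


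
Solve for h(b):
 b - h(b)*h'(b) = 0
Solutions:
 h(b) = -sqrt(C1 + b^2)
 h(b) = sqrt(C1 + b^2)


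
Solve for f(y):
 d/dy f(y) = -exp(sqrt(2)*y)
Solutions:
 f(y) = C1 - sqrt(2)*exp(sqrt(2)*y)/2


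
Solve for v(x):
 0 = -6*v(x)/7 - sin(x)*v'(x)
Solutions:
 v(x) = C1*(cos(x) + 1)^(3/7)/(cos(x) - 1)^(3/7)


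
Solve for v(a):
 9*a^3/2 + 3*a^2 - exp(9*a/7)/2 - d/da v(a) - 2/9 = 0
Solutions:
 v(a) = C1 + 9*a^4/8 + a^3 - 2*a/9 - 7*exp(9*a/7)/18


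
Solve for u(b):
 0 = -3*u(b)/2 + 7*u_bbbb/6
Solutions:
 u(b) = C1*exp(-sqrt(3)*7^(3/4)*b/7) + C2*exp(sqrt(3)*7^(3/4)*b/7) + C3*sin(sqrt(3)*7^(3/4)*b/7) + C4*cos(sqrt(3)*7^(3/4)*b/7)


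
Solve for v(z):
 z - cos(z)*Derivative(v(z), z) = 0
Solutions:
 v(z) = C1 + Integral(z/cos(z), z)


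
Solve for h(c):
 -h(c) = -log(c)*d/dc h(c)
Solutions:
 h(c) = C1*exp(li(c))


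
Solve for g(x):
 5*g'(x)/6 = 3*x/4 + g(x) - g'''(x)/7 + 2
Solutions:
 g(x) = C1*exp(14^(1/3)*x*(-(54 + sqrt(4666))^(1/3) + 5*14^(1/3)/(54 + sqrt(4666))^(1/3))/12)*sin(14^(1/3)*sqrt(3)*x*(5*14^(1/3)/(54 + sqrt(4666))^(1/3) + (54 + sqrt(4666))^(1/3))/12) + C2*exp(14^(1/3)*x*(-(54 + sqrt(4666))^(1/3) + 5*14^(1/3)/(54 + sqrt(4666))^(1/3))/12)*cos(14^(1/3)*sqrt(3)*x*(5*14^(1/3)/(54 + sqrt(4666))^(1/3) + (54 + sqrt(4666))^(1/3))/12) + C3*exp(-14^(1/3)*x*(-(54 + sqrt(4666))^(1/3) + 5*14^(1/3)/(54 + sqrt(4666))^(1/3))/6) - 3*x/4 - 21/8


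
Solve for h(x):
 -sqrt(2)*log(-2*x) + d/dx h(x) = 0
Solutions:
 h(x) = C1 + sqrt(2)*x*log(-x) + sqrt(2)*x*(-1 + log(2))


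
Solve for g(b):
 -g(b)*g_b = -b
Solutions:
 g(b) = -sqrt(C1 + b^2)
 g(b) = sqrt(C1 + b^2)


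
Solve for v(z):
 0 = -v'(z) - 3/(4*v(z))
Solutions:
 v(z) = -sqrt(C1 - 6*z)/2
 v(z) = sqrt(C1 - 6*z)/2


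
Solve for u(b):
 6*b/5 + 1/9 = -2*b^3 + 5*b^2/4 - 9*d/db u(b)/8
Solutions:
 u(b) = C1 - 4*b^4/9 + 10*b^3/27 - 8*b^2/15 - 8*b/81


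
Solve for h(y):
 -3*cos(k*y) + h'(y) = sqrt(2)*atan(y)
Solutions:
 h(y) = C1 + sqrt(2)*(y*atan(y) - log(y^2 + 1)/2) + 3*Piecewise((sin(k*y)/k, Ne(k, 0)), (y, True))


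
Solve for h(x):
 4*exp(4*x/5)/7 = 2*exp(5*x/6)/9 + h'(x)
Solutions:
 h(x) = C1 - 4*exp(5*x/6)/15 + 5*exp(4*x/5)/7


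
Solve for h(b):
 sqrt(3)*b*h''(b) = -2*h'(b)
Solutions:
 h(b) = C1 + C2*b^(1 - 2*sqrt(3)/3)


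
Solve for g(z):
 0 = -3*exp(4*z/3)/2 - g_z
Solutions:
 g(z) = C1 - 9*exp(4*z/3)/8


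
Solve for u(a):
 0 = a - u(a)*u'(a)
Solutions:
 u(a) = -sqrt(C1 + a^2)
 u(a) = sqrt(C1 + a^2)


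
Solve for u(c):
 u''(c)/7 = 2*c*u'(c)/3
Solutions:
 u(c) = C1 + C2*erfi(sqrt(21)*c/3)


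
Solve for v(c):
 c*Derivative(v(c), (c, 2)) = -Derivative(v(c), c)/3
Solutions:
 v(c) = C1 + C2*c^(2/3)


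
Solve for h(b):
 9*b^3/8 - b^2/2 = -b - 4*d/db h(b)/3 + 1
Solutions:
 h(b) = C1 - 27*b^4/128 + b^3/8 - 3*b^2/8 + 3*b/4


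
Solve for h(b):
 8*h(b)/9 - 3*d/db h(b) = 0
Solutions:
 h(b) = C1*exp(8*b/27)


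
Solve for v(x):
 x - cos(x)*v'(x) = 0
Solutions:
 v(x) = C1 + Integral(x/cos(x), x)


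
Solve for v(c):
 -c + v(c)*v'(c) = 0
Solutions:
 v(c) = -sqrt(C1 + c^2)
 v(c) = sqrt(C1 + c^2)


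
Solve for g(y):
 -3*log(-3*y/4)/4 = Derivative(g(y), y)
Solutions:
 g(y) = C1 - 3*y*log(-y)/4 + 3*y*(-log(3) + 1 + 2*log(2))/4


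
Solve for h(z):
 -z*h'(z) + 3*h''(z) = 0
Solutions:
 h(z) = C1 + C2*erfi(sqrt(6)*z/6)


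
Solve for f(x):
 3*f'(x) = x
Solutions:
 f(x) = C1 + x^2/6


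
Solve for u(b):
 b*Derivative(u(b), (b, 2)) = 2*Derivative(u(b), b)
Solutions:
 u(b) = C1 + C2*b^3


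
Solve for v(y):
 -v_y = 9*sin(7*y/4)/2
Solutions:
 v(y) = C1 + 18*cos(7*y/4)/7


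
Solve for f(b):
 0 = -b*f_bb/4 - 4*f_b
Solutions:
 f(b) = C1 + C2/b^15


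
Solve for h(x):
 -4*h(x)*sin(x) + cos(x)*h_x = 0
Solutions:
 h(x) = C1/cos(x)^4


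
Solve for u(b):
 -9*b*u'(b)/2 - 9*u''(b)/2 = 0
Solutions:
 u(b) = C1 + C2*erf(sqrt(2)*b/2)


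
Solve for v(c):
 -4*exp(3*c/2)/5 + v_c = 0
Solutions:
 v(c) = C1 + 8*exp(3*c/2)/15


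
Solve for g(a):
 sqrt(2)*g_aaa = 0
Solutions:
 g(a) = C1 + C2*a + C3*a^2


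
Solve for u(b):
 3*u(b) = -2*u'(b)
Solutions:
 u(b) = C1*exp(-3*b/2)


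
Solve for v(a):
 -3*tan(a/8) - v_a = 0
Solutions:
 v(a) = C1 + 24*log(cos(a/8))


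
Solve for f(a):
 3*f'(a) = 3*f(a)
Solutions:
 f(a) = C1*exp(a)


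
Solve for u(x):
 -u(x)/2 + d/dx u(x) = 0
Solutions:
 u(x) = C1*exp(x/2)


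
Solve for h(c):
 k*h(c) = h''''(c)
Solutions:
 h(c) = C1*exp(-c*k^(1/4)) + C2*exp(c*k^(1/4)) + C3*exp(-I*c*k^(1/4)) + C4*exp(I*c*k^(1/4))


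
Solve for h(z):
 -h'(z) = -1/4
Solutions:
 h(z) = C1 + z/4


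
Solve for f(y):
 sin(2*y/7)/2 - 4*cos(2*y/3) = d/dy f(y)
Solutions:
 f(y) = C1 - 6*sin(2*y/3) - 7*cos(2*y/7)/4


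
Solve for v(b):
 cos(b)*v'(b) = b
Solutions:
 v(b) = C1 + Integral(b/cos(b), b)


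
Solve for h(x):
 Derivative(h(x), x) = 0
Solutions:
 h(x) = C1


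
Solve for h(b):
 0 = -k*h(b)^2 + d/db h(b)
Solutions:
 h(b) = -1/(C1 + b*k)


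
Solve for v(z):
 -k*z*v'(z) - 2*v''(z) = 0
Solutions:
 v(z) = Piecewise((-sqrt(pi)*C1*erf(sqrt(k)*z/2)/sqrt(k) - C2, (k > 0) | (k < 0)), (-C1*z - C2, True))


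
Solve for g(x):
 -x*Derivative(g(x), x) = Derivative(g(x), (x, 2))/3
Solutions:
 g(x) = C1 + C2*erf(sqrt(6)*x/2)


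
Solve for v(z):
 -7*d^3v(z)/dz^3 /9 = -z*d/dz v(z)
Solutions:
 v(z) = C1 + Integral(C2*airyai(21^(2/3)*z/7) + C3*airybi(21^(2/3)*z/7), z)


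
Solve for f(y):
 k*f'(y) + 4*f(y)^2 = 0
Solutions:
 f(y) = k/(C1*k + 4*y)


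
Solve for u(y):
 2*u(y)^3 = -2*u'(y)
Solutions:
 u(y) = -sqrt(2)*sqrt(-1/(C1 - y))/2
 u(y) = sqrt(2)*sqrt(-1/(C1 - y))/2


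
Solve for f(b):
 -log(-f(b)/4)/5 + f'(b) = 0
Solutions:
 -5*Integral(1/(log(-_y) - 2*log(2)), (_y, f(b))) = C1 - b


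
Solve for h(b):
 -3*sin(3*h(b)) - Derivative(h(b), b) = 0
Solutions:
 h(b) = -acos((-C1 - exp(18*b))/(C1 - exp(18*b)))/3 + 2*pi/3
 h(b) = acos((-C1 - exp(18*b))/(C1 - exp(18*b)))/3


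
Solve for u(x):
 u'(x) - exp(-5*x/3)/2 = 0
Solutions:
 u(x) = C1 - 3*exp(-5*x/3)/10


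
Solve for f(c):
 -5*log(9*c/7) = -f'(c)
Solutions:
 f(c) = C1 + 5*c*log(c) - 5*c + c*log(59049/16807)


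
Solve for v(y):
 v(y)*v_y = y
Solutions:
 v(y) = -sqrt(C1 + y^2)
 v(y) = sqrt(C1 + y^2)


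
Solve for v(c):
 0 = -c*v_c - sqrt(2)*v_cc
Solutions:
 v(c) = C1 + C2*erf(2^(1/4)*c/2)


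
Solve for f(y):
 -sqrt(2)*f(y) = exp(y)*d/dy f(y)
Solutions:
 f(y) = C1*exp(sqrt(2)*exp(-y))


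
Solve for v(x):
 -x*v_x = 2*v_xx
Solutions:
 v(x) = C1 + C2*erf(x/2)


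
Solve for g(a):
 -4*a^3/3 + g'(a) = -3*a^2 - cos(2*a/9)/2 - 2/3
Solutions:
 g(a) = C1 + a^4/3 - a^3 - 2*a/3 - 9*sin(a/9)*cos(a/9)/2


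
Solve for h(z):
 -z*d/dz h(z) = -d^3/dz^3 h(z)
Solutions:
 h(z) = C1 + Integral(C2*airyai(z) + C3*airybi(z), z)


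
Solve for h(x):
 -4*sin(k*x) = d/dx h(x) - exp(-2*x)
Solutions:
 h(x) = C1 - exp(-2*x)/2 + 4*cos(k*x)/k


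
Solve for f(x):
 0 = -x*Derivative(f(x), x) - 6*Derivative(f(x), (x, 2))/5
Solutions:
 f(x) = C1 + C2*erf(sqrt(15)*x/6)


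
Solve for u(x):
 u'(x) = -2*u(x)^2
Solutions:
 u(x) = 1/(C1 + 2*x)


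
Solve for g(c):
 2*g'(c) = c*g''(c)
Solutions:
 g(c) = C1 + C2*c^3


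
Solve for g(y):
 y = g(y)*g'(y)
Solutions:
 g(y) = -sqrt(C1 + y^2)
 g(y) = sqrt(C1 + y^2)


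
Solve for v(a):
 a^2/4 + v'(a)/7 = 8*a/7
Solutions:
 v(a) = C1 - 7*a^3/12 + 4*a^2


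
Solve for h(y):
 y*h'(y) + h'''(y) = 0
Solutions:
 h(y) = C1 + Integral(C2*airyai(-y) + C3*airybi(-y), y)


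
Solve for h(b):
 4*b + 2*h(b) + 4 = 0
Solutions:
 h(b) = -2*b - 2


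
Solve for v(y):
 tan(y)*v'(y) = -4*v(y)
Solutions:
 v(y) = C1/sin(y)^4


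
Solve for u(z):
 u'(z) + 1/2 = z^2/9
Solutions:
 u(z) = C1 + z^3/27 - z/2


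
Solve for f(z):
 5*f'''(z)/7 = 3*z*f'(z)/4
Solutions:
 f(z) = C1 + Integral(C2*airyai(1050^(1/3)*z/10) + C3*airybi(1050^(1/3)*z/10), z)


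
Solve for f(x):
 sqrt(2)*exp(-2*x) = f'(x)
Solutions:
 f(x) = C1 - sqrt(2)*exp(-2*x)/2


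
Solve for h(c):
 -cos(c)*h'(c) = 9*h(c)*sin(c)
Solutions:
 h(c) = C1*cos(c)^9


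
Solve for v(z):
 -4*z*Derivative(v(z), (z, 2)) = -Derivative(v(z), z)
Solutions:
 v(z) = C1 + C2*z^(5/4)


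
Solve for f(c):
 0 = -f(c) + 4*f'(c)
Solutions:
 f(c) = C1*exp(c/4)


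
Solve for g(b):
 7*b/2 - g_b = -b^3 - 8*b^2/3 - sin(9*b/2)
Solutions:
 g(b) = C1 + b^4/4 + 8*b^3/9 + 7*b^2/4 - 2*cos(9*b/2)/9


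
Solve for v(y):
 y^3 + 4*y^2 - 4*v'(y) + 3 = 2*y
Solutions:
 v(y) = C1 + y^4/16 + y^3/3 - y^2/4 + 3*y/4


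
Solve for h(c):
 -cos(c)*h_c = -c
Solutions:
 h(c) = C1 + Integral(c/cos(c), c)


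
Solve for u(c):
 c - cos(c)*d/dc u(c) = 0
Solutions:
 u(c) = C1 + Integral(c/cos(c), c)


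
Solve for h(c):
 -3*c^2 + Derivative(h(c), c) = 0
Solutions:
 h(c) = C1 + c^3


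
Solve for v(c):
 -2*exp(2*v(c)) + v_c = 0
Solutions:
 v(c) = log(-sqrt(-1/(C1 + 2*c))) - log(2)/2
 v(c) = log(-1/(C1 + 2*c))/2 - log(2)/2


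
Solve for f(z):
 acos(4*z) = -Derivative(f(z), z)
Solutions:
 f(z) = C1 - z*acos(4*z) + sqrt(1 - 16*z^2)/4


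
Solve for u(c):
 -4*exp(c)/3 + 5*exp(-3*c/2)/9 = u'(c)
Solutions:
 u(c) = C1 - 4*exp(c)/3 - 10*exp(-3*c/2)/27


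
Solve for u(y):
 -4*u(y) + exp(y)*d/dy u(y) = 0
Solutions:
 u(y) = C1*exp(-4*exp(-y))


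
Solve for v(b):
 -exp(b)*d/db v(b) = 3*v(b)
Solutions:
 v(b) = C1*exp(3*exp(-b))


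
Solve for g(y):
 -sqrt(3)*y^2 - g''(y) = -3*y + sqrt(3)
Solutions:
 g(y) = C1 + C2*y - sqrt(3)*y^4/12 + y^3/2 - sqrt(3)*y^2/2


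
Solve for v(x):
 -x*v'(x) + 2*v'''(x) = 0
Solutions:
 v(x) = C1 + Integral(C2*airyai(2^(2/3)*x/2) + C3*airybi(2^(2/3)*x/2), x)


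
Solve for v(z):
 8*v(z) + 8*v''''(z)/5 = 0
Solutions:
 v(z) = (C1*sin(sqrt(2)*5^(1/4)*z/2) + C2*cos(sqrt(2)*5^(1/4)*z/2))*exp(-sqrt(2)*5^(1/4)*z/2) + (C3*sin(sqrt(2)*5^(1/4)*z/2) + C4*cos(sqrt(2)*5^(1/4)*z/2))*exp(sqrt(2)*5^(1/4)*z/2)


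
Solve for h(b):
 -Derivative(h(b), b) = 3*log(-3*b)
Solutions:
 h(b) = C1 - 3*b*log(-b) + 3*b*(1 - log(3))


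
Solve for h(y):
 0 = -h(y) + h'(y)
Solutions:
 h(y) = C1*exp(y)


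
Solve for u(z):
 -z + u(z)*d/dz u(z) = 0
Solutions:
 u(z) = -sqrt(C1 + z^2)
 u(z) = sqrt(C1 + z^2)


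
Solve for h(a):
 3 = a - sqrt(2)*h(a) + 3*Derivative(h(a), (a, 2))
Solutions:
 h(a) = C1*exp(-2^(1/4)*sqrt(3)*a/3) + C2*exp(2^(1/4)*sqrt(3)*a/3) + sqrt(2)*a/2 - 3*sqrt(2)/2


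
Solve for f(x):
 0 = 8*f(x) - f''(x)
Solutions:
 f(x) = C1*exp(-2*sqrt(2)*x) + C2*exp(2*sqrt(2)*x)


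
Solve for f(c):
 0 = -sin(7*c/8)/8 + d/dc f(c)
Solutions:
 f(c) = C1 - cos(7*c/8)/7


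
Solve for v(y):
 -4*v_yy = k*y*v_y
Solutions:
 v(y) = Piecewise((-sqrt(2)*sqrt(pi)*C1*erf(sqrt(2)*sqrt(k)*y/4)/sqrt(k) - C2, (k > 0) | (k < 0)), (-C1*y - C2, True))


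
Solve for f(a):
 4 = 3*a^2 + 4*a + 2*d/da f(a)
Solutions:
 f(a) = C1 - a^3/2 - a^2 + 2*a


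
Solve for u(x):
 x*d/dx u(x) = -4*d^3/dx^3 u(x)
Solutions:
 u(x) = C1 + Integral(C2*airyai(-2^(1/3)*x/2) + C3*airybi(-2^(1/3)*x/2), x)


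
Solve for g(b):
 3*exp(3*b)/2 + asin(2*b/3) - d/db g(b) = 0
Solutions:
 g(b) = C1 + b*asin(2*b/3) + sqrt(9 - 4*b^2)/2 + exp(3*b)/2


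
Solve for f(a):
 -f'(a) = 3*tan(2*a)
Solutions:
 f(a) = C1 + 3*log(cos(2*a))/2


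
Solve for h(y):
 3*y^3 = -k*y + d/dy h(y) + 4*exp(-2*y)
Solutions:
 h(y) = C1 + k*y^2/2 + 3*y^4/4 + 2*exp(-2*y)


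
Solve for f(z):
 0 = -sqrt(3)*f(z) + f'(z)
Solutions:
 f(z) = C1*exp(sqrt(3)*z)


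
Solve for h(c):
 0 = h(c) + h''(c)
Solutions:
 h(c) = C1*sin(c) + C2*cos(c)


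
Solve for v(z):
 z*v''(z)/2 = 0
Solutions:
 v(z) = C1 + C2*z


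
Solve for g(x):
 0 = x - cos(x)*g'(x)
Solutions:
 g(x) = C1 + Integral(x/cos(x), x)


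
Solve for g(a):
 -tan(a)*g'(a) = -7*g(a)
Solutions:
 g(a) = C1*sin(a)^7


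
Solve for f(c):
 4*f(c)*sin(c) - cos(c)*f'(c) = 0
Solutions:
 f(c) = C1/cos(c)^4


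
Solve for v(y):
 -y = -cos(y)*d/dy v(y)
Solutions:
 v(y) = C1 + Integral(y/cos(y), y)


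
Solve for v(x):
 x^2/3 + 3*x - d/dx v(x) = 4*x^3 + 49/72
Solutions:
 v(x) = C1 - x^4 + x^3/9 + 3*x^2/2 - 49*x/72


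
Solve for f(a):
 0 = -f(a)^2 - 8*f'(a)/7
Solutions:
 f(a) = 8/(C1 + 7*a)


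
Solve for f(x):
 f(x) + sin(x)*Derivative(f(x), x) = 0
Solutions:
 f(x) = C1*sqrt(cos(x) + 1)/sqrt(cos(x) - 1)


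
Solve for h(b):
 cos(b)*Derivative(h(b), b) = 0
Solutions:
 h(b) = C1


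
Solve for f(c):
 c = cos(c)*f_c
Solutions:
 f(c) = C1 + Integral(c/cos(c), c)


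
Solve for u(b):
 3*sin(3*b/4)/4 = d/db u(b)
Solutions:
 u(b) = C1 - cos(3*b/4)


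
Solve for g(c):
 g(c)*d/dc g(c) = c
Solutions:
 g(c) = -sqrt(C1 + c^2)
 g(c) = sqrt(C1 + c^2)


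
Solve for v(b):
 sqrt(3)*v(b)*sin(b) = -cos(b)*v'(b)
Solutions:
 v(b) = C1*cos(b)^(sqrt(3))


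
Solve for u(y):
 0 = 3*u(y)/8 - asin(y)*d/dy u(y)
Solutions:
 u(y) = C1*exp(3*Integral(1/asin(y), y)/8)


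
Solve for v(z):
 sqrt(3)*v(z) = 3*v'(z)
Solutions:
 v(z) = C1*exp(sqrt(3)*z/3)


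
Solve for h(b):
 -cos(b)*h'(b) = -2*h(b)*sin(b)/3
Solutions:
 h(b) = C1/cos(b)^(2/3)


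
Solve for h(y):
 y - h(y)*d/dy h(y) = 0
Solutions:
 h(y) = -sqrt(C1 + y^2)
 h(y) = sqrt(C1 + y^2)


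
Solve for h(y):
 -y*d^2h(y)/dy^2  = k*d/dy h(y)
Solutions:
 h(y) = C1 + y^(1 - re(k))*(C2*sin(log(y)*Abs(im(k))) + C3*cos(log(y)*im(k)))


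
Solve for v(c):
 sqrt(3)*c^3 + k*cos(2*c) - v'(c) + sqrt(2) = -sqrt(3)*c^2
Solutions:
 v(c) = C1 + sqrt(3)*c^4/4 + sqrt(3)*c^3/3 + sqrt(2)*c + k*sin(2*c)/2


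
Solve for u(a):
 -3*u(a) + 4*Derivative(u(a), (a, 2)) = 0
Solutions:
 u(a) = C1*exp(-sqrt(3)*a/2) + C2*exp(sqrt(3)*a/2)


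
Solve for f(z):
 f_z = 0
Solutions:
 f(z) = C1


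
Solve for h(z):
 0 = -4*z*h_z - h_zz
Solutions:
 h(z) = C1 + C2*erf(sqrt(2)*z)


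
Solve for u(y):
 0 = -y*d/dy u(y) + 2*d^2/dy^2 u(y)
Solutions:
 u(y) = C1 + C2*erfi(y/2)


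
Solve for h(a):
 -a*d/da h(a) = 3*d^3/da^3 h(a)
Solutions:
 h(a) = C1 + Integral(C2*airyai(-3^(2/3)*a/3) + C3*airybi(-3^(2/3)*a/3), a)


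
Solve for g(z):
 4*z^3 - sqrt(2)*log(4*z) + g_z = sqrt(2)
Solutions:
 g(z) = C1 - z^4 + sqrt(2)*z*log(z) + 2*sqrt(2)*z*log(2)


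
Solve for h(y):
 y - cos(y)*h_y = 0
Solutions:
 h(y) = C1 + Integral(y/cos(y), y)


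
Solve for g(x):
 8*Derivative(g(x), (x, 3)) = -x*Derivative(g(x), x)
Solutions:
 g(x) = C1 + Integral(C2*airyai(-x/2) + C3*airybi(-x/2), x)


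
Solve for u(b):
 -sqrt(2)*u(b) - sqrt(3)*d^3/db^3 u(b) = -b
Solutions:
 u(b) = C3*exp(-2^(1/6)*3^(5/6)*b/3) + sqrt(2)*b/2 + (C1*sin(2^(1/6)*3^(1/3)*b/2) + C2*cos(2^(1/6)*3^(1/3)*b/2))*exp(2^(1/6)*3^(5/6)*b/6)


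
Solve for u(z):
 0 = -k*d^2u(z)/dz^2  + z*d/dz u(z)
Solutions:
 u(z) = C1 + C2*erf(sqrt(2)*z*sqrt(-1/k)/2)/sqrt(-1/k)


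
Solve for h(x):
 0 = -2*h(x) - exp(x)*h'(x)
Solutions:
 h(x) = C1*exp(2*exp(-x))


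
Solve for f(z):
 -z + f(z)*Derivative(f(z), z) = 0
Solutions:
 f(z) = -sqrt(C1 + z^2)
 f(z) = sqrt(C1 + z^2)


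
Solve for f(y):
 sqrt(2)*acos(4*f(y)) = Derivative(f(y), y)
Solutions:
 Integral(1/acos(4*_y), (_y, f(y))) = C1 + sqrt(2)*y


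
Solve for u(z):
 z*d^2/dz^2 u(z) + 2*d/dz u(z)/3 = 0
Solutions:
 u(z) = C1 + C2*z^(1/3)


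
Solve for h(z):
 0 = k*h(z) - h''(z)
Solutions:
 h(z) = C1*exp(-sqrt(k)*z) + C2*exp(sqrt(k)*z)


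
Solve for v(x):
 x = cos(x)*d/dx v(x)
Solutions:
 v(x) = C1 + Integral(x/cos(x), x)


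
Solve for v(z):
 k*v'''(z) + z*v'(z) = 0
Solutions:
 v(z) = C1 + Integral(C2*airyai(z*(-1/k)^(1/3)) + C3*airybi(z*(-1/k)^(1/3)), z)


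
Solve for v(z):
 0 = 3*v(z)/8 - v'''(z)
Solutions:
 v(z) = C3*exp(3^(1/3)*z/2) + (C1*sin(3^(5/6)*z/4) + C2*cos(3^(5/6)*z/4))*exp(-3^(1/3)*z/4)


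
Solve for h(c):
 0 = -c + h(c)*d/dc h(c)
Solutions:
 h(c) = -sqrt(C1 + c^2)
 h(c) = sqrt(C1 + c^2)


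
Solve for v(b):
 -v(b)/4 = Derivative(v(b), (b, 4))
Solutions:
 v(b) = (C1*sin(b/2) + C2*cos(b/2))*exp(-b/2) + (C3*sin(b/2) + C4*cos(b/2))*exp(b/2)


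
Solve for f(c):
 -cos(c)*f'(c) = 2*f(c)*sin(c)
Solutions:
 f(c) = C1*cos(c)^2


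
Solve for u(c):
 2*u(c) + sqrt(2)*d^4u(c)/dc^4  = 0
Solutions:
 u(c) = (C1*sin(2^(5/8)*c/2) + C2*cos(2^(5/8)*c/2))*exp(-2^(5/8)*c/2) + (C3*sin(2^(5/8)*c/2) + C4*cos(2^(5/8)*c/2))*exp(2^(5/8)*c/2)


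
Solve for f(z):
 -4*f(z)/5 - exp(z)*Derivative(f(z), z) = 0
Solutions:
 f(z) = C1*exp(4*exp(-z)/5)


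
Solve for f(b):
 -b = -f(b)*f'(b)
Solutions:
 f(b) = -sqrt(C1 + b^2)
 f(b) = sqrt(C1 + b^2)


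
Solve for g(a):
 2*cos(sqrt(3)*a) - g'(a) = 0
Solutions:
 g(a) = C1 + 2*sqrt(3)*sin(sqrt(3)*a)/3


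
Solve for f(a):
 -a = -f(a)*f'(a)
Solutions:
 f(a) = -sqrt(C1 + a^2)
 f(a) = sqrt(C1 + a^2)


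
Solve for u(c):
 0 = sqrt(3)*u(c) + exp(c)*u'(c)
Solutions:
 u(c) = C1*exp(sqrt(3)*exp(-c))


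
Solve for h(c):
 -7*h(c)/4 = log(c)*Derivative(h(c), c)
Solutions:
 h(c) = C1*exp(-7*li(c)/4)


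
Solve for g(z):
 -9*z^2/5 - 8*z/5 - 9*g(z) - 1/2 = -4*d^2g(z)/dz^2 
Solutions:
 g(z) = C1*exp(-3*z/2) + C2*exp(3*z/2) - z^2/5 - 8*z/45 - 7/30


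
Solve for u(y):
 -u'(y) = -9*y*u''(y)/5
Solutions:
 u(y) = C1 + C2*y^(14/9)


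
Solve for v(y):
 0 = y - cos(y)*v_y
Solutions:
 v(y) = C1 + Integral(y/cos(y), y)


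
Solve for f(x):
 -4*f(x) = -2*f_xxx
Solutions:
 f(x) = C3*exp(2^(1/3)*x) + (C1*sin(2^(1/3)*sqrt(3)*x/2) + C2*cos(2^(1/3)*sqrt(3)*x/2))*exp(-2^(1/3)*x/2)


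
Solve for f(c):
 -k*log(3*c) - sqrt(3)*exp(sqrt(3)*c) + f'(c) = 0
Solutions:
 f(c) = C1 + c*k*log(c) + c*k*(-1 + log(3)) + exp(sqrt(3)*c)


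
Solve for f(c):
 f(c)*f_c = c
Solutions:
 f(c) = -sqrt(C1 + c^2)
 f(c) = sqrt(C1 + c^2)


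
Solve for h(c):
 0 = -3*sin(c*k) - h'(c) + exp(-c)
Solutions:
 h(c) = C1 - exp(-c) + 3*cos(c*k)/k


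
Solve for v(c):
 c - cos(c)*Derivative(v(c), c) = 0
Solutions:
 v(c) = C1 + Integral(c/cos(c), c)


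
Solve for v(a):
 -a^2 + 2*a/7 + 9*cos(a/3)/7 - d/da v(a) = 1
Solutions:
 v(a) = C1 - a^3/3 + a^2/7 - a + 27*sin(a/3)/7


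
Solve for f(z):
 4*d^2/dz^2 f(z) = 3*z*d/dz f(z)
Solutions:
 f(z) = C1 + C2*erfi(sqrt(6)*z/4)


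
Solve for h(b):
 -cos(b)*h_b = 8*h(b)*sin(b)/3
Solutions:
 h(b) = C1*cos(b)^(8/3)


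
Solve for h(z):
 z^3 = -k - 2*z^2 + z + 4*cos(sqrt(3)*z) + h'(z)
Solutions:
 h(z) = C1 + k*z + z^4/4 + 2*z^3/3 - z^2/2 - 4*sqrt(3)*sin(sqrt(3)*z)/3


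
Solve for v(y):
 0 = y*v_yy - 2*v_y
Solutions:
 v(y) = C1 + C2*y^3


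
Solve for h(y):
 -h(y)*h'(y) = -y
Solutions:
 h(y) = -sqrt(C1 + y^2)
 h(y) = sqrt(C1 + y^2)


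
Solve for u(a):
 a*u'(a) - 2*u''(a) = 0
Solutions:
 u(a) = C1 + C2*erfi(a/2)


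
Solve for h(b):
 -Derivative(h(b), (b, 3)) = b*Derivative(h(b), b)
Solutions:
 h(b) = C1 + Integral(C2*airyai(-b) + C3*airybi(-b), b)


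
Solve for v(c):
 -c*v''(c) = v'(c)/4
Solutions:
 v(c) = C1 + C2*c^(3/4)


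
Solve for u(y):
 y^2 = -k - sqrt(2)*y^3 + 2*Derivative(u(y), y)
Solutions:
 u(y) = C1 + k*y/2 + sqrt(2)*y^4/8 + y^3/6


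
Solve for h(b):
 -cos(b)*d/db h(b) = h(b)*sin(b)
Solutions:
 h(b) = C1*cos(b)


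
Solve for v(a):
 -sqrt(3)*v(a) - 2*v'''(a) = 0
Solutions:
 v(a) = C3*exp(-2^(2/3)*3^(1/6)*a/2) + (C1*sin(6^(2/3)*a/4) + C2*cos(6^(2/3)*a/4))*exp(2^(2/3)*3^(1/6)*a/4)


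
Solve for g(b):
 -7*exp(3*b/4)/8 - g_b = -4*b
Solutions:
 g(b) = C1 + 2*b^2 - 7*exp(3*b/4)/6


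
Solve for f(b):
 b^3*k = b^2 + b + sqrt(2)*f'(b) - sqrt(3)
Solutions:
 f(b) = C1 + sqrt(2)*b^4*k/8 - sqrt(2)*b^3/6 - sqrt(2)*b^2/4 + sqrt(6)*b/2


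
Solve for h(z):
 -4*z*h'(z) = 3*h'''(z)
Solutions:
 h(z) = C1 + Integral(C2*airyai(-6^(2/3)*z/3) + C3*airybi(-6^(2/3)*z/3), z)


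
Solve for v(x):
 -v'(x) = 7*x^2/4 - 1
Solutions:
 v(x) = C1 - 7*x^3/12 + x


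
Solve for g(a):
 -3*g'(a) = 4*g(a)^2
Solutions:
 g(a) = 3/(C1 + 4*a)


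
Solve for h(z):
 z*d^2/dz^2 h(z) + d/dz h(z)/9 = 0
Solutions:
 h(z) = C1 + C2*z^(8/9)


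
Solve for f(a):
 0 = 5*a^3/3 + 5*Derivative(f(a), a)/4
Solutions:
 f(a) = C1 - a^4/3


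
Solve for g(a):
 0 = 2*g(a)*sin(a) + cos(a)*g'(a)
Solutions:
 g(a) = C1*cos(a)^2


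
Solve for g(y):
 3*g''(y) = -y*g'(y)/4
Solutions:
 g(y) = C1 + C2*erf(sqrt(6)*y/12)


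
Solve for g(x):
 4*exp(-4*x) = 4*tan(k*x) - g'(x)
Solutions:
 g(x) = C1 + 4*Piecewise((exp(-4*x)/4 + log(tan(k*x)^2 + 1)/(2*k), Ne(k, 0)), (exp(-4*x)/4, True))


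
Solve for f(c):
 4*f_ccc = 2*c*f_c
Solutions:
 f(c) = C1 + Integral(C2*airyai(2^(2/3)*c/2) + C3*airybi(2^(2/3)*c/2), c)


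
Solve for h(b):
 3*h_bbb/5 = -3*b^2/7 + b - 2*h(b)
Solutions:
 h(b) = C3*exp(-10^(1/3)*3^(2/3)*b/3) - 3*b^2/14 + b/2 + (C1*sin(10^(1/3)*3^(1/6)*b/2) + C2*cos(10^(1/3)*3^(1/6)*b/2))*exp(10^(1/3)*3^(2/3)*b/6)


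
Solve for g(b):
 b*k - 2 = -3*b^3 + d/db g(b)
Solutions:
 g(b) = C1 + 3*b^4/4 + b^2*k/2 - 2*b


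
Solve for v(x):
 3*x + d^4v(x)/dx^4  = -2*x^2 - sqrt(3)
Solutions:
 v(x) = C1 + C2*x + C3*x^2 + C4*x^3 - x^6/180 - x^5/40 - sqrt(3)*x^4/24


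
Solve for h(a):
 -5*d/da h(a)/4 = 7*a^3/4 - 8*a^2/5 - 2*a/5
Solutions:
 h(a) = C1 - 7*a^4/20 + 32*a^3/75 + 4*a^2/25


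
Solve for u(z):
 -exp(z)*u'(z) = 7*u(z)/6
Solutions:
 u(z) = C1*exp(7*exp(-z)/6)


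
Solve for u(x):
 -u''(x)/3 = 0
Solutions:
 u(x) = C1 + C2*x


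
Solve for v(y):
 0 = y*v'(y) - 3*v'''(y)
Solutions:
 v(y) = C1 + Integral(C2*airyai(3^(2/3)*y/3) + C3*airybi(3^(2/3)*y/3), y)


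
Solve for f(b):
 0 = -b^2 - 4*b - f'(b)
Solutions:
 f(b) = C1 - b^3/3 - 2*b^2


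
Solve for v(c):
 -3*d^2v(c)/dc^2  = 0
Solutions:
 v(c) = C1 + C2*c


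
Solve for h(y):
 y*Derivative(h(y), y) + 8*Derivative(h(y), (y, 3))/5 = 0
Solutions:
 h(y) = C1 + Integral(C2*airyai(-5^(1/3)*y/2) + C3*airybi(-5^(1/3)*y/2), y)


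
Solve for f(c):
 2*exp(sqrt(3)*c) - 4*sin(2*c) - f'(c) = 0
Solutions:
 f(c) = C1 + 2*sqrt(3)*exp(sqrt(3)*c)/3 + 2*cos(2*c)


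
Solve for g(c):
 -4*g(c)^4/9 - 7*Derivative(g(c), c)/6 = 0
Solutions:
 g(c) = 7^(1/3)*(1/(C1 + 8*c))^(1/3)
 g(c) = 7^(1/3)*(-1 - sqrt(3)*I)*(1/(C1 + 8*c))^(1/3)/2
 g(c) = 7^(1/3)*(-1 + sqrt(3)*I)*(1/(C1 + 8*c))^(1/3)/2


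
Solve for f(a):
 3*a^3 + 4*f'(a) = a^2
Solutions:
 f(a) = C1 - 3*a^4/16 + a^3/12


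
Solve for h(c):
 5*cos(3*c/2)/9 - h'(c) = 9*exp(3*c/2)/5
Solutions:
 h(c) = C1 - 6*exp(3*c/2)/5 + 10*sin(3*c/2)/27


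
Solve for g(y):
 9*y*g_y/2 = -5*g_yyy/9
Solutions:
 g(y) = C1 + Integral(C2*airyai(-3*10^(2/3)*3^(1/3)*y/10) + C3*airybi(-3*10^(2/3)*3^(1/3)*y/10), y)


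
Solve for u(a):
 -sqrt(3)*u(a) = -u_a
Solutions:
 u(a) = C1*exp(sqrt(3)*a)


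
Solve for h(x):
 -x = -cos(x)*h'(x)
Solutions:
 h(x) = C1 + Integral(x/cos(x), x)


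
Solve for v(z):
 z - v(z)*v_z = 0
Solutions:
 v(z) = -sqrt(C1 + z^2)
 v(z) = sqrt(C1 + z^2)


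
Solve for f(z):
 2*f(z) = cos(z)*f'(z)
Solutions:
 f(z) = C1*(sin(z) + 1)/(sin(z) - 1)


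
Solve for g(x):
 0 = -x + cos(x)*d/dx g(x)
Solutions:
 g(x) = C1 + Integral(x/cos(x), x)


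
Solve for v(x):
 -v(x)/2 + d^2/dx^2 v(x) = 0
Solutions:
 v(x) = C1*exp(-sqrt(2)*x/2) + C2*exp(sqrt(2)*x/2)


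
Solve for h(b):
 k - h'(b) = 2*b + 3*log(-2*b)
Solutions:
 h(b) = C1 - b^2 + b*(k - 3*log(2) + 3) - 3*b*log(-b)


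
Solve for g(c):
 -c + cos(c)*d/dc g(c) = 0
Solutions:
 g(c) = C1 + Integral(c/cos(c), c)


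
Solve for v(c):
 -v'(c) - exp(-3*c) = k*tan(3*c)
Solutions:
 v(c) = C1 - k*log(tan(3*c)^2 + 1)/6 + exp(-3*c)/3


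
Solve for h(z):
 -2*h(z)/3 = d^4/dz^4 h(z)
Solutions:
 h(z) = (C1*sin(6^(3/4)*z/6) + C2*cos(6^(3/4)*z/6))*exp(-6^(3/4)*z/6) + (C3*sin(6^(3/4)*z/6) + C4*cos(6^(3/4)*z/6))*exp(6^(3/4)*z/6)


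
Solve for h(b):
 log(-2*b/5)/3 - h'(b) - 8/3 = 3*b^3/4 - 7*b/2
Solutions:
 h(b) = C1 - 3*b^4/16 + 7*b^2/4 + b*log(-b)/3 + b*(-3 - log(5)/3 + log(2)/3)


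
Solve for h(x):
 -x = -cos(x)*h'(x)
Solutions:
 h(x) = C1 + Integral(x/cos(x), x)


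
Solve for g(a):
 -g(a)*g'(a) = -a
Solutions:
 g(a) = -sqrt(C1 + a^2)
 g(a) = sqrt(C1 + a^2)


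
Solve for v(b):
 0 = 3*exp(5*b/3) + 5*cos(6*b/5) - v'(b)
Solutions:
 v(b) = C1 + 9*exp(5*b/3)/5 + 25*sin(6*b/5)/6


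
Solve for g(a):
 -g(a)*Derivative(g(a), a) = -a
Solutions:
 g(a) = -sqrt(C1 + a^2)
 g(a) = sqrt(C1 + a^2)


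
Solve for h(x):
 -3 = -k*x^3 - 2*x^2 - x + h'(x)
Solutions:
 h(x) = C1 + k*x^4/4 + 2*x^3/3 + x^2/2 - 3*x


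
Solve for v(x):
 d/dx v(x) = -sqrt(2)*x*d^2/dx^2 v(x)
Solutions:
 v(x) = C1 + C2*x^(1 - sqrt(2)/2)


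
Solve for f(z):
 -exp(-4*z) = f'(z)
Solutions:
 f(z) = C1 + exp(-4*z)/4


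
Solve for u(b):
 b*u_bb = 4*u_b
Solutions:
 u(b) = C1 + C2*b^5


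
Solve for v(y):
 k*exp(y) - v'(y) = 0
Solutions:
 v(y) = C1 + k*exp(y)


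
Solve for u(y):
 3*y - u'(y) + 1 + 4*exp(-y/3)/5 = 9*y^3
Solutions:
 u(y) = C1 - 9*y^4/4 + 3*y^2/2 + y - 12*exp(-y/3)/5


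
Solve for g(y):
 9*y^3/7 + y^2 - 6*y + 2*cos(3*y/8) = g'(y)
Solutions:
 g(y) = C1 + 9*y^4/28 + y^3/3 - 3*y^2 + 16*sin(3*y/8)/3


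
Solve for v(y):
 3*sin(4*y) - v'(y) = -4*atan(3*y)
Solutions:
 v(y) = C1 + 4*y*atan(3*y) - 2*log(9*y^2 + 1)/3 - 3*cos(4*y)/4


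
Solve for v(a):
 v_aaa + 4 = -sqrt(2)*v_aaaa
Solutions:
 v(a) = C1 + C2*a + C3*a^2 + C4*exp(-sqrt(2)*a/2) - 2*a^3/3


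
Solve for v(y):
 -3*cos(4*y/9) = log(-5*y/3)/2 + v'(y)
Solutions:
 v(y) = C1 - y*log(-y)/2 - y*log(5) + y/2 + y*log(15)/2 - 27*sin(4*y/9)/4


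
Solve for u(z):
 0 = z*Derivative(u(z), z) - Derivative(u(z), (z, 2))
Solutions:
 u(z) = C1 + C2*erfi(sqrt(2)*z/2)


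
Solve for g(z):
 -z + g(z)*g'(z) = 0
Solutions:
 g(z) = -sqrt(C1 + z^2)
 g(z) = sqrt(C1 + z^2)


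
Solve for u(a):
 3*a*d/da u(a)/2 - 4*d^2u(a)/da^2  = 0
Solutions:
 u(a) = C1 + C2*erfi(sqrt(3)*a/4)


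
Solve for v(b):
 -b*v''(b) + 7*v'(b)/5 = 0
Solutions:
 v(b) = C1 + C2*b^(12/5)


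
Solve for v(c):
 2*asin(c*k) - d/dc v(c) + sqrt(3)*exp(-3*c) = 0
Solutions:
 v(c) = C1 - Piecewise((-2*c*asin(c*k) + sqrt(3)*exp(-3*c)/3 - 2*sqrt(-c^2*k^2 + 1)/k, Ne(k, 0)), (sqrt(3)*exp(-3*c)/3, True))


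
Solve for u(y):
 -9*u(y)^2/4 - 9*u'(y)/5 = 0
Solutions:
 u(y) = 4/(C1 + 5*y)


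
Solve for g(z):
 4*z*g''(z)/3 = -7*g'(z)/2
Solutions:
 g(z) = C1 + C2/z^(13/8)


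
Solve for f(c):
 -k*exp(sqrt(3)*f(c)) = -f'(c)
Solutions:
 f(c) = sqrt(3)*(2*log(-1/(C1 + c*k)) - log(3))/6


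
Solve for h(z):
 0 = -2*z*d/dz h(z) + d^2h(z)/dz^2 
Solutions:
 h(z) = C1 + C2*erfi(z)


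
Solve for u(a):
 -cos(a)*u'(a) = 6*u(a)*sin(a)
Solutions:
 u(a) = C1*cos(a)^6


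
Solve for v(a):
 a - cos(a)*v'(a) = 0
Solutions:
 v(a) = C1 + Integral(a/cos(a), a)


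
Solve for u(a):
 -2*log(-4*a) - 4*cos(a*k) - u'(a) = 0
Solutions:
 u(a) = C1 - 2*a*log(-a) - 4*a*log(2) + 2*a - 4*Piecewise((sin(a*k)/k, Ne(k, 0)), (a, True))


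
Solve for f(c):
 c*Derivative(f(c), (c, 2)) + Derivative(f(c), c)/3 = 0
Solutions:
 f(c) = C1 + C2*c^(2/3)


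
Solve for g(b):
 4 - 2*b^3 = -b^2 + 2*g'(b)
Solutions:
 g(b) = C1 - b^4/4 + b^3/6 + 2*b


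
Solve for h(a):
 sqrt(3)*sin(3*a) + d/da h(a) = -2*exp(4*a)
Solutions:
 h(a) = C1 - exp(4*a)/2 + sqrt(3)*cos(3*a)/3


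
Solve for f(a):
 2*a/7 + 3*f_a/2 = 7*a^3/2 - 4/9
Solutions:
 f(a) = C1 + 7*a^4/12 - 2*a^2/21 - 8*a/27


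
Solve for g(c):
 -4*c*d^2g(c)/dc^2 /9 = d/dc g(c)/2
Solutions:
 g(c) = C1 + C2/c^(1/8)


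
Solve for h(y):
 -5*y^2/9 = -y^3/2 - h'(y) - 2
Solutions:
 h(y) = C1 - y^4/8 + 5*y^3/27 - 2*y


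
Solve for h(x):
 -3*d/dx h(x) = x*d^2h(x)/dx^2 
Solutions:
 h(x) = C1 + C2/x^2


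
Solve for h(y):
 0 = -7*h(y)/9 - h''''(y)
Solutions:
 h(y) = (C1*sin(sqrt(6)*7^(1/4)*y/6) + C2*cos(sqrt(6)*7^(1/4)*y/6))*exp(-sqrt(6)*7^(1/4)*y/6) + (C3*sin(sqrt(6)*7^(1/4)*y/6) + C4*cos(sqrt(6)*7^(1/4)*y/6))*exp(sqrt(6)*7^(1/4)*y/6)


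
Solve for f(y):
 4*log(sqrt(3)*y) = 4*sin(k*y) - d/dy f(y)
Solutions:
 f(y) = C1 - 4*y*log(y) - 2*y*log(3) + 4*y + 4*Piecewise((-cos(k*y)/k, Ne(k, 0)), (0, True))


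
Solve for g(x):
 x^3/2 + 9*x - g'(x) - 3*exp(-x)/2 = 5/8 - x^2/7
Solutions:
 g(x) = C1 + x^4/8 + x^3/21 + 9*x^2/2 - 5*x/8 + 3*exp(-x)/2


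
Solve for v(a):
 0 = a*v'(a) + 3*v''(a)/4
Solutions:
 v(a) = C1 + C2*erf(sqrt(6)*a/3)


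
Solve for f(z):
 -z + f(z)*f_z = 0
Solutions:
 f(z) = -sqrt(C1 + z^2)
 f(z) = sqrt(C1 + z^2)


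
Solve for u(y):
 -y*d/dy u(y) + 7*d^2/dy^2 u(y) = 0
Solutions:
 u(y) = C1 + C2*erfi(sqrt(14)*y/14)


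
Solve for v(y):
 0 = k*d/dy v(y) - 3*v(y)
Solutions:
 v(y) = C1*exp(3*y/k)


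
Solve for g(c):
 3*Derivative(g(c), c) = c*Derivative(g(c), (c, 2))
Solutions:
 g(c) = C1 + C2*c^4


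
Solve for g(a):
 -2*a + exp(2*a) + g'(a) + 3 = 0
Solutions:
 g(a) = C1 + a^2 - 3*a - exp(2*a)/2


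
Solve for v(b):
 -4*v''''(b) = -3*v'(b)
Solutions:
 v(b) = C1 + C4*exp(6^(1/3)*b/2) + (C2*sin(2^(1/3)*3^(5/6)*b/4) + C3*cos(2^(1/3)*3^(5/6)*b/4))*exp(-6^(1/3)*b/4)


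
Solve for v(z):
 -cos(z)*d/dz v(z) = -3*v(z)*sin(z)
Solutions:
 v(z) = C1/cos(z)^3


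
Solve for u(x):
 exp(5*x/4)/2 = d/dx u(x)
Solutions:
 u(x) = C1 + 2*exp(5*x/4)/5


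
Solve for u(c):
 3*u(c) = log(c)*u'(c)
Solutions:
 u(c) = C1*exp(3*li(c))


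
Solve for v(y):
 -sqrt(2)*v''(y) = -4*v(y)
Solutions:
 v(y) = C1*exp(-2^(3/4)*y) + C2*exp(2^(3/4)*y)


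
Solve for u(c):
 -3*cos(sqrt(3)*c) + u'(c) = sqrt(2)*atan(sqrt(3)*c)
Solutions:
 u(c) = C1 + sqrt(2)*(c*atan(sqrt(3)*c) - sqrt(3)*log(3*c^2 + 1)/6) + sqrt(3)*sin(sqrt(3)*c)


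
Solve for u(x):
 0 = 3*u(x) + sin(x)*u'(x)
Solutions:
 u(x) = C1*(cos(x) + 1)^(3/2)/(cos(x) - 1)^(3/2)


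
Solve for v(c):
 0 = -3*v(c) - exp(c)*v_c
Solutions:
 v(c) = C1*exp(3*exp(-c))


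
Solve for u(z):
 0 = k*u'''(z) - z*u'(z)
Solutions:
 u(z) = C1 + Integral(C2*airyai(z*(1/k)^(1/3)) + C3*airybi(z*(1/k)^(1/3)), z)


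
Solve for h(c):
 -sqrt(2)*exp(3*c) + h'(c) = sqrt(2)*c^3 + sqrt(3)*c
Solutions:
 h(c) = C1 + sqrt(2)*c^4/4 + sqrt(3)*c^2/2 + sqrt(2)*exp(3*c)/3


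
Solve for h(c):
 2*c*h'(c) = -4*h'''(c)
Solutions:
 h(c) = C1 + Integral(C2*airyai(-2^(2/3)*c/2) + C3*airybi(-2^(2/3)*c/2), c)


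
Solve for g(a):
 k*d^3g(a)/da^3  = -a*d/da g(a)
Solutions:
 g(a) = C1 + Integral(C2*airyai(a*(-1/k)^(1/3)) + C3*airybi(a*(-1/k)^(1/3)), a)


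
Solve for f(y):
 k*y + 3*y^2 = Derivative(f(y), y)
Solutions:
 f(y) = C1 + k*y^2/2 + y^3


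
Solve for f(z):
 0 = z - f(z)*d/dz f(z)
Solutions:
 f(z) = -sqrt(C1 + z^2)
 f(z) = sqrt(C1 + z^2)


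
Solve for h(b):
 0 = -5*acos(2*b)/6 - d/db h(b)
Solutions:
 h(b) = C1 - 5*b*acos(2*b)/6 + 5*sqrt(1 - 4*b^2)/12


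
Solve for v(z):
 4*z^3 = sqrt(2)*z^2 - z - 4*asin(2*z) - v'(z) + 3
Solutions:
 v(z) = C1 - z^4 + sqrt(2)*z^3/3 - z^2/2 - 4*z*asin(2*z) + 3*z - 2*sqrt(1 - 4*z^2)


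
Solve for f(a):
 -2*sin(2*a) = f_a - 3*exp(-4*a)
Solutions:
 f(a) = C1 + cos(2*a) - 3*exp(-4*a)/4


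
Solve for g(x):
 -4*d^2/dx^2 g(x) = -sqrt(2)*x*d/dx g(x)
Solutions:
 g(x) = C1 + C2*erfi(2^(3/4)*x/4)


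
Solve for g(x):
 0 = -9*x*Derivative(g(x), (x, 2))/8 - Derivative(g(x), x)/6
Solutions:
 g(x) = C1 + C2*x^(23/27)


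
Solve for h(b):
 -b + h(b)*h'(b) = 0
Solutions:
 h(b) = -sqrt(C1 + b^2)
 h(b) = sqrt(C1 + b^2)


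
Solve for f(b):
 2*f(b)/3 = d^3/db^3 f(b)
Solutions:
 f(b) = C3*exp(2^(1/3)*3^(2/3)*b/3) + (C1*sin(2^(1/3)*3^(1/6)*b/2) + C2*cos(2^(1/3)*3^(1/6)*b/2))*exp(-2^(1/3)*3^(2/3)*b/6)


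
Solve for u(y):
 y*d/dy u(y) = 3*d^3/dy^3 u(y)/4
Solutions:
 u(y) = C1 + Integral(C2*airyai(6^(2/3)*y/3) + C3*airybi(6^(2/3)*y/3), y)


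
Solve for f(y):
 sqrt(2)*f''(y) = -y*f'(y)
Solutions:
 f(y) = C1 + C2*erf(2^(1/4)*y/2)


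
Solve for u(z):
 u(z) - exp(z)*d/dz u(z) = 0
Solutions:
 u(z) = C1*exp(-exp(-z))


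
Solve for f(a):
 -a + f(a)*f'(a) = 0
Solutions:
 f(a) = -sqrt(C1 + a^2)
 f(a) = sqrt(C1 + a^2)


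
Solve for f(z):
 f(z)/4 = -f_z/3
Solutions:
 f(z) = C1*exp(-3*z/4)


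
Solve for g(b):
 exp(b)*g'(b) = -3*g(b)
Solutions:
 g(b) = C1*exp(3*exp(-b))


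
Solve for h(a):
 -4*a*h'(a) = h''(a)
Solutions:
 h(a) = C1 + C2*erf(sqrt(2)*a)


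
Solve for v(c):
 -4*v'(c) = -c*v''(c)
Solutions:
 v(c) = C1 + C2*c^5


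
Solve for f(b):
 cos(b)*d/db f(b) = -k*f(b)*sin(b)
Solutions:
 f(b) = C1*exp(k*log(cos(b)))


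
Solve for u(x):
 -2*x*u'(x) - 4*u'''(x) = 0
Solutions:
 u(x) = C1 + Integral(C2*airyai(-2^(2/3)*x/2) + C3*airybi(-2^(2/3)*x/2), x)


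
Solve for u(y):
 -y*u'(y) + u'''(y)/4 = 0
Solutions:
 u(y) = C1 + Integral(C2*airyai(2^(2/3)*y) + C3*airybi(2^(2/3)*y), y)


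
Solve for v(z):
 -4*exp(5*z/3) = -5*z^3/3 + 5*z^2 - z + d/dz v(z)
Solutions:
 v(z) = C1 + 5*z^4/12 - 5*z^3/3 + z^2/2 - 12*exp(5*z/3)/5


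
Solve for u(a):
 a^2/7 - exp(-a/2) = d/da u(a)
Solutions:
 u(a) = C1 + a^3/21 + 2*exp(-a/2)


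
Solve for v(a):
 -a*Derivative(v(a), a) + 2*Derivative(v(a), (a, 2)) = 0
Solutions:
 v(a) = C1 + C2*erfi(a/2)


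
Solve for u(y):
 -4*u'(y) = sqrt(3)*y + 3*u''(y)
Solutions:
 u(y) = C1 + C2*exp(-4*y/3) - sqrt(3)*y^2/8 + 3*sqrt(3)*y/16


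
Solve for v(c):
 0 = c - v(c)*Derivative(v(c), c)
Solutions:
 v(c) = -sqrt(C1 + c^2)
 v(c) = sqrt(C1 + c^2)


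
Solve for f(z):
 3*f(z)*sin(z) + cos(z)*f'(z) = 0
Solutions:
 f(z) = C1*cos(z)^3


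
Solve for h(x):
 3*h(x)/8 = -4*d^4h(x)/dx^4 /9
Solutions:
 h(x) = (C1*sin(2^(1/4)*3^(3/4)*x/4) + C2*cos(2^(1/4)*3^(3/4)*x/4))*exp(-2^(1/4)*3^(3/4)*x/4) + (C3*sin(2^(1/4)*3^(3/4)*x/4) + C4*cos(2^(1/4)*3^(3/4)*x/4))*exp(2^(1/4)*3^(3/4)*x/4)


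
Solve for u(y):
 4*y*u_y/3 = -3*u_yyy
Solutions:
 u(y) = C1 + Integral(C2*airyai(-2^(2/3)*3^(1/3)*y/3) + C3*airybi(-2^(2/3)*3^(1/3)*y/3), y)


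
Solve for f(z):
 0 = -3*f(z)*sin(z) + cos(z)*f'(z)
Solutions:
 f(z) = C1/cos(z)^3


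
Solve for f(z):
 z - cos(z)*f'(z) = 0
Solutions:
 f(z) = C1 + Integral(z/cos(z), z)


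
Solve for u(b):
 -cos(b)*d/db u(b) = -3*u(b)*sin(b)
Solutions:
 u(b) = C1/cos(b)^3


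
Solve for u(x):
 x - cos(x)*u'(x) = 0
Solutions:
 u(x) = C1 + Integral(x/cos(x), x)


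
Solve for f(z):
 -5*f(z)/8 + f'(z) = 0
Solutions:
 f(z) = C1*exp(5*z/8)


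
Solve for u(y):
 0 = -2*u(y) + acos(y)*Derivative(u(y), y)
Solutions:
 u(y) = C1*exp(2*Integral(1/acos(y), y))


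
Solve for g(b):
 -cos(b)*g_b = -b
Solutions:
 g(b) = C1 + Integral(b/cos(b), b)


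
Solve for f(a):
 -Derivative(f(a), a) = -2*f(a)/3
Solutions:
 f(a) = C1*exp(2*a/3)


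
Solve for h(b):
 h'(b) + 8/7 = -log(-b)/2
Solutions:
 h(b) = C1 - b*log(-b)/2 - 9*b/14


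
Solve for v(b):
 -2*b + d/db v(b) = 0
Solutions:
 v(b) = C1 + b^2


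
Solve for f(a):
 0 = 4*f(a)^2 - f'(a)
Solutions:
 f(a) = -1/(C1 + 4*a)


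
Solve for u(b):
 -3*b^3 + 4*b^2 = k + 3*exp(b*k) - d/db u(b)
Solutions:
 u(b) = C1 + 3*b^4/4 - 4*b^3/3 + b*k + 3*exp(b*k)/k


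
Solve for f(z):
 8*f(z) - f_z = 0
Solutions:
 f(z) = C1*exp(8*z)


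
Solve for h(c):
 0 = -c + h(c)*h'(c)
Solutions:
 h(c) = -sqrt(C1 + c^2)
 h(c) = sqrt(C1 + c^2)


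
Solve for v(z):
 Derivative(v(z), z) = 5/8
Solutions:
 v(z) = C1 + 5*z/8


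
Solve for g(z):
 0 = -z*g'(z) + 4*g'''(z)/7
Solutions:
 g(z) = C1 + Integral(C2*airyai(14^(1/3)*z/2) + C3*airybi(14^(1/3)*z/2), z)


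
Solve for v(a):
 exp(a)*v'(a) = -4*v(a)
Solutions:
 v(a) = C1*exp(4*exp(-a))


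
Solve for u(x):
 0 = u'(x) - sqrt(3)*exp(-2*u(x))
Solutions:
 u(x) = log(-sqrt(C1 + 2*sqrt(3)*x))
 u(x) = log(C1 + 2*sqrt(3)*x)/2


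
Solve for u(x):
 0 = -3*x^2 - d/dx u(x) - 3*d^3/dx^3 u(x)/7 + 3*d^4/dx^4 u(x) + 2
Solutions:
 u(x) = C1 + C2*exp(x*(-2^(2/3)*(21*sqrt(21637) + 3089)^(1/3) - 2*2^(1/3)/(21*sqrt(21637) + 3089)^(1/3) + 4)/84)*sin(2^(1/3)*sqrt(3)*x*(-2^(1/3)*(21*sqrt(21637) + 3089)^(1/3) + 2/(21*sqrt(21637) + 3089)^(1/3))/84) + C3*exp(x*(-2^(2/3)*(21*sqrt(21637) + 3089)^(1/3) - 2*2^(1/3)/(21*sqrt(21637) + 3089)^(1/3) + 4)/84)*cos(2^(1/3)*sqrt(3)*x*(-2^(1/3)*(21*sqrt(21637) + 3089)^(1/3) + 2/(21*sqrt(21637) + 3089)^(1/3))/84) + C4*exp(x*(2*2^(1/3)/(21*sqrt(21637) + 3089)^(1/3) + 2 + 2^(2/3)*(21*sqrt(21637) + 3089)^(1/3))/42) - x^3 + 32*x/7


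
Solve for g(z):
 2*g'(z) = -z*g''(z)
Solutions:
 g(z) = C1 + C2/z


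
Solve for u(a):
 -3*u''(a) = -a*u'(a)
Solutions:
 u(a) = C1 + C2*erfi(sqrt(6)*a/6)


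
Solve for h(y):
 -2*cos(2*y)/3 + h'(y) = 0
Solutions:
 h(y) = C1 + sin(2*y)/3


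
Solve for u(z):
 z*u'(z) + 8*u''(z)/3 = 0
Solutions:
 u(z) = C1 + C2*erf(sqrt(3)*z/4)


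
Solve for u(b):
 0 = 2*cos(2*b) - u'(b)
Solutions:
 u(b) = C1 + sin(2*b)


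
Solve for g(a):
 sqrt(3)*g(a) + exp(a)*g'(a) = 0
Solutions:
 g(a) = C1*exp(sqrt(3)*exp(-a))


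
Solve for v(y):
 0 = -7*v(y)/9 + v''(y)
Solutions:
 v(y) = C1*exp(-sqrt(7)*y/3) + C2*exp(sqrt(7)*y/3)


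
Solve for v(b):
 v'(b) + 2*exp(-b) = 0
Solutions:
 v(b) = C1 + 2*exp(-b)


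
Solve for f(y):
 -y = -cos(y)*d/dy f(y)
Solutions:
 f(y) = C1 + Integral(y/cos(y), y)


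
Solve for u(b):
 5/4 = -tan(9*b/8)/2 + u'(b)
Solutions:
 u(b) = C1 + 5*b/4 - 4*log(cos(9*b/8))/9


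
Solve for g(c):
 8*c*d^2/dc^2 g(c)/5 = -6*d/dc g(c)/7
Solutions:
 g(c) = C1 + C2*c^(13/28)


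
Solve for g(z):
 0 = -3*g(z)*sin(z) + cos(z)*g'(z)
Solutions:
 g(z) = C1/cos(z)^3


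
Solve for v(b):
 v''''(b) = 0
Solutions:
 v(b) = C1 + C2*b + C3*b^2 + C4*b^3


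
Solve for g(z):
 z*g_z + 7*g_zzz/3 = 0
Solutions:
 g(z) = C1 + Integral(C2*airyai(-3^(1/3)*7^(2/3)*z/7) + C3*airybi(-3^(1/3)*7^(2/3)*z/7), z)


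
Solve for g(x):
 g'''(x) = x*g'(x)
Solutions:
 g(x) = C1 + Integral(C2*airyai(x) + C3*airybi(x), x)


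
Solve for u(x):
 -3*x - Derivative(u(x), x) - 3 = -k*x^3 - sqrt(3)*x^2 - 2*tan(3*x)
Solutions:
 u(x) = C1 + k*x^4/4 + sqrt(3)*x^3/3 - 3*x^2/2 - 3*x - 2*log(cos(3*x))/3


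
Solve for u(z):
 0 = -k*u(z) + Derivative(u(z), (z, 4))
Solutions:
 u(z) = C1*exp(-k^(1/4)*z) + C2*exp(k^(1/4)*z) + C3*exp(-I*k^(1/4)*z) + C4*exp(I*k^(1/4)*z)


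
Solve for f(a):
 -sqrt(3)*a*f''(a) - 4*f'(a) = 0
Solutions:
 f(a) = C1 + C2*a^(1 - 4*sqrt(3)/3)


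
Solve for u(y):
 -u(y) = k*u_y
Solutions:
 u(y) = C1*exp(-y/k)


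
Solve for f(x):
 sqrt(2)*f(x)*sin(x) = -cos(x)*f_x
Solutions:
 f(x) = C1*cos(x)^(sqrt(2))
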